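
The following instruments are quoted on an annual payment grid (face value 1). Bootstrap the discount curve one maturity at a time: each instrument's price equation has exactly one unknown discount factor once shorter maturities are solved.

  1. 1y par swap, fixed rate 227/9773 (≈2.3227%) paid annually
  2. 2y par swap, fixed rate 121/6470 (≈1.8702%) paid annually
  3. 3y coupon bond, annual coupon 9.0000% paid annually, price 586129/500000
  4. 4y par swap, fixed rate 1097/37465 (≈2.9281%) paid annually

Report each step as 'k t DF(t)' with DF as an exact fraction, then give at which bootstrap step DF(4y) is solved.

1 1 9773/10000
2 2 9637/10000
3 3 572/625
4 4 8903/10000
DF(4y) is solved at step 4

step 1 [1y] swap r/1=227/9773: DF=(1 − 227/9773·(0))/(1+227/9773) = 9773/10000 ≈ 0.977300
step 2 [2y] swap r/1=121/6470: DF=(1 − 121/6470·(0.977300))/(1+121/6470) = 9637/10000 ≈ 0.963700
step 3 [3y] bond c/1=9/100: DF=(586129/500000 − 9/100·(0.977300+0.963700))/(1+9/100) = 572/625 ≈ 0.915200
step 4 [4y] swap r/1=1097/37465: DF=(1 − 1097/37465·(0.977300+0.963700+0.915200))/(1+1097/37465) = 8903/10000 ≈ 0.890300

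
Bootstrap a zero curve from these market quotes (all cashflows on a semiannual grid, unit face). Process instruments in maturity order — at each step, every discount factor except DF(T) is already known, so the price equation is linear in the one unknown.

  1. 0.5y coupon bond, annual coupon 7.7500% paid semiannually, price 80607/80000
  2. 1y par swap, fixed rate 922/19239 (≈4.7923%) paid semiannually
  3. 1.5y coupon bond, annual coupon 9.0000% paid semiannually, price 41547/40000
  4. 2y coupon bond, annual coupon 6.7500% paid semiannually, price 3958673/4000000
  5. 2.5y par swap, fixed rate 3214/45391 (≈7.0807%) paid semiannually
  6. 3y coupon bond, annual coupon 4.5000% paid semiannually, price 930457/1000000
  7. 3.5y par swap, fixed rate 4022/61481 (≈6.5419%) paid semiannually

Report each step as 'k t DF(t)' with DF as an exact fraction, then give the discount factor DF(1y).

1 1/2 97/100
2 1 9539/10000
3 3/2 9111/10000
4 2 1081/1250
5 5/2 8393/10000
6 3 8101/10000
7 7/2 7989/10000
DF(1y) = 9539/10000 ≈ 0.953900

step 1 [0.5y] bond c/2=31/800: DF=(80607/80000 − 31/800·(0))/(1+31/800) = 97/100 ≈ 0.970000
step 2 [1y] swap r/2=461/19239: DF=(1 − 461/19239·(0.970000))/(1+461/19239) = 9539/10000 ≈ 0.953900
step 3 [1.5y] bond c/2=9/200: DF=(41547/40000 − 9/200·(0.970000+0.953900))/(1+9/200) = 9111/10000 ≈ 0.911100
step 4 [2y] bond c/2=27/800: DF=(3958673/4000000 − 27/800·(0.970000+0.953900+0.911100))/(1+27/800) = 1081/1250 ≈ 0.864800
step 5 [2.5y] swap r/2=1607/45391: DF=(1 − 1607/45391·(0.970000+0.953900+0.911100+0.864800))/(1+1607/45391) = 8393/10000 ≈ 0.839300
step 6 [3y] bond c/2=9/400: DF=(930457/1000000 − 9/400·(0.970000+0.953900+0.911100+0.864800+0.839300))/(1+9/400) = 8101/10000 ≈ 0.810100
step 7 [3.5y] swap r/2=2011/61481: DF=(1 − 2011/61481·(0.970000+0.953900+0.911100+0.864800+0.839300+0.810100))/(1+2011/61481) = 7989/10000 ≈ 0.798900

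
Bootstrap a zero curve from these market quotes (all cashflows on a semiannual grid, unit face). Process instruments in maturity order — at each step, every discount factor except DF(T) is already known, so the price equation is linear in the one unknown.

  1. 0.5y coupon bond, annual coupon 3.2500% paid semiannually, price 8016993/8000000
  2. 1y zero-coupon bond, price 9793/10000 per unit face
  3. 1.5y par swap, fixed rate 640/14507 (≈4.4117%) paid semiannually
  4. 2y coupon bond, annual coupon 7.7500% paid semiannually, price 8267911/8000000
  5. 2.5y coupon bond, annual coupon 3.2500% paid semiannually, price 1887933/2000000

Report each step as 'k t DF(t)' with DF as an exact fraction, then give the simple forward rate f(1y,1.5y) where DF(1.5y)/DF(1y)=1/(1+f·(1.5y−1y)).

1 1/2 9861/10000
2 1 9793/10000
3 3/2 117/125
4 2 8867/10000
5 5/2 8683/10000
f(1y,1.5y) = ((9793/10000)/(117/125) − 1)/(1/2) = 433/4680 ≈ 9.2521%

step 1 [0.5y] bond c/2=13/800: DF=(8016993/8000000 − 13/800·(0))/(1+13/800) = 9861/10000 ≈ 0.986100
step 2 [1y] zero: DF = P = 9793/10000 ≈ 0.979300
step 3 [1.5y] swap r/2=320/14507: DF=(1 − 320/14507·(0.986100+0.979300))/(1+320/14507) = 117/125 ≈ 0.936000
step 4 [2y] bond c/2=31/800: DF=(8267911/8000000 − 31/800·(0.986100+0.979300+0.936000))/(1+31/800) = 8867/10000 ≈ 0.886700
step 5 [2.5y] bond c/2=13/800: DF=(1887933/2000000 − 13/800·(0.986100+0.979300+0.936000+0.886700))/(1+13/800) = 8683/10000 ≈ 0.868300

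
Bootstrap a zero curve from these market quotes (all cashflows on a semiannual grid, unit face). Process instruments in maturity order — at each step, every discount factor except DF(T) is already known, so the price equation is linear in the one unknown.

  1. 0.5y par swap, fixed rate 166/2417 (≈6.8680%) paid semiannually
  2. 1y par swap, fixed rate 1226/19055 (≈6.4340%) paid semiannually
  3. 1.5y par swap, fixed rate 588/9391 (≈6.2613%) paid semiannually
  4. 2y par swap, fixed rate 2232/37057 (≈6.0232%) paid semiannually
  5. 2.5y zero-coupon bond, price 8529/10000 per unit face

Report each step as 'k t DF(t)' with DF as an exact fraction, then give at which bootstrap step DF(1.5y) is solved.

step 1 [0.5y] swap r/2=83/2417: DF=(1 − 83/2417·(0))/(1+83/2417) = 2417/2500 ≈ 0.966800
step 2 [1y] swap r/2=613/19055: DF=(1 − 613/19055·(0.966800))/(1+613/19055) = 9387/10000 ≈ 0.938700
step 3 [1.5y] swap r/2=294/9391: DF=(1 − 294/9391·(0.966800+0.938700))/(1+294/9391) = 4559/5000 ≈ 0.911800
step 4 [2y] swap r/2=1116/37057: DF=(1 − 1116/37057·(0.966800+0.938700+0.911800))/(1+1116/37057) = 2221/2500 ≈ 0.888400
step 5 [2.5y] zero: DF = P = 8529/10000 ≈ 0.852900

1 1/2 2417/2500
2 1 9387/10000
3 3/2 4559/5000
4 2 2221/2500
5 5/2 8529/10000
DF(1.5y) is solved at step 3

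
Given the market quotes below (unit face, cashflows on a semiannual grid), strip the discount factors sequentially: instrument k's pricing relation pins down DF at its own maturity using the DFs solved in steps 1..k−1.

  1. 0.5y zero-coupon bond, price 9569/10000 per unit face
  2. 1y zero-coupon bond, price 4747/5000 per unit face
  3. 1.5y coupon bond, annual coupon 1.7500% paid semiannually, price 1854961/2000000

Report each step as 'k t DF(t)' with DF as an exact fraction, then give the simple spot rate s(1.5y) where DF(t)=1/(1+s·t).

1 1/2 9569/10000
2 1 4747/5000
3 3/2 9029/10000
s(1.5y) = (1/(9029/10000) − 1)/(3/2) = 1942/27087 ≈ 7.1695%

step 1 [0.5y] zero: DF = P = 9569/10000 ≈ 0.956900
step 2 [1y] zero: DF = P = 4747/5000 ≈ 0.949400
step 3 [1.5y] bond c/2=7/800: DF=(1854961/2000000 − 7/800·(0.956900+0.949400))/(1+7/800) = 9029/10000 ≈ 0.902900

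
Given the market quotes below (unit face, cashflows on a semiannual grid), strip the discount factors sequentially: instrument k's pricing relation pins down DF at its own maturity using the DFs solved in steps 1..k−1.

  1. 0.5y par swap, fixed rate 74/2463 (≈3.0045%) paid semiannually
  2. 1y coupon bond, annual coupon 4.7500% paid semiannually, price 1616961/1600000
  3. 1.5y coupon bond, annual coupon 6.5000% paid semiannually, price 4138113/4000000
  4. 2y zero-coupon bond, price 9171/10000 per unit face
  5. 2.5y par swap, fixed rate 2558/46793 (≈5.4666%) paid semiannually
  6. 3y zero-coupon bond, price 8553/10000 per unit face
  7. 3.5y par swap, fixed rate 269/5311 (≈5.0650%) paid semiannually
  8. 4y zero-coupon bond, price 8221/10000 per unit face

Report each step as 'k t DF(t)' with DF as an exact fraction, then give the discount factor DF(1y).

step 1 [0.5y] swap r/2=37/2463: DF=(1 − 37/2463·(0))/(1+37/2463) = 2463/2500 ≈ 0.985200
step 2 [1y] bond c/2=19/800: DF=(1616961/1600000 − 19/800·(0.985200))/(1+19/800) = 9643/10000 ≈ 0.964300
step 3 [1.5y] bond c/2=13/400: DF=(4138113/4000000 − 13/400·(0.985200+0.964300))/(1+13/400) = 4703/5000 ≈ 0.940600
step 4 [2y] zero: DF = P = 9171/10000 ≈ 0.917100
step 5 [2.5y] swap r/2=1279/46793: DF=(1 − 1279/46793·(0.985200+0.964300+0.940600+0.917100))/(1+1279/46793) = 8721/10000 ≈ 0.872100
step 6 [3y] zero: DF = P = 8553/10000 ≈ 0.855300
step 7 [3.5y] swap r/2=269/10622: DF=(1 − 269/10622·(0.985200+0.964300+0.940600+0.917100+0.872100+0.855300))/(1+269/10622) = 4193/5000 ≈ 0.838600
step 8 [4y] zero: DF = P = 8221/10000 ≈ 0.822100

1 1/2 2463/2500
2 1 9643/10000
3 3/2 4703/5000
4 2 9171/10000
5 5/2 8721/10000
6 3 8553/10000
7 7/2 4193/5000
8 4 8221/10000
DF(1y) = 9643/10000 ≈ 0.964300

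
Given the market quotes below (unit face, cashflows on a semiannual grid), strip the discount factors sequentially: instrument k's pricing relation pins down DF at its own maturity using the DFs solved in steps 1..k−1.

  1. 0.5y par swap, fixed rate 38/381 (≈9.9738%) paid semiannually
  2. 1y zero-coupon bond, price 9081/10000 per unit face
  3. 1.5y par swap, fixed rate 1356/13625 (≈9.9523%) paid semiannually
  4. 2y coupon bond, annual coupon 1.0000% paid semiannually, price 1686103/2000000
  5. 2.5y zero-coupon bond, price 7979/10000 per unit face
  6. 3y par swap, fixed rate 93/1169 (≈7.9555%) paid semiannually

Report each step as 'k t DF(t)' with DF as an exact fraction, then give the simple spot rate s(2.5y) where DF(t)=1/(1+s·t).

1 1/2 381/400
2 1 9081/10000
3 3/2 2161/2500
4 2 8253/10000
5 5/2 7979/10000
6 3 3977/5000
s(2.5y) = (1/(7979/10000) − 1)/(5/2) = 4042/39895 ≈ 10.1316%

step 1 [0.5y] swap r/2=19/381: DF=(1 − 19/381·(0))/(1+19/381) = 381/400 ≈ 0.952500
step 2 [1y] zero: DF = P = 9081/10000 ≈ 0.908100
step 3 [1.5y] swap r/2=678/13625: DF=(1 − 678/13625·(0.952500+0.908100))/(1+678/13625) = 2161/2500 ≈ 0.864400
step 4 [2y] bond c/2=1/200: DF=(1686103/2000000 − 1/200·(0.952500+0.908100+0.864400))/(1+1/200) = 8253/10000 ≈ 0.825300
step 5 [2.5y] zero: DF = P = 7979/10000 ≈ 0.797900
step 6 [3y] swap r/2=93/2338: DF=(1 − 93/2338·(0.952500+0.908100+0.864400+0.825300+0.797900))/(1+93/2338) = 3977/5000 ≈ 0.795400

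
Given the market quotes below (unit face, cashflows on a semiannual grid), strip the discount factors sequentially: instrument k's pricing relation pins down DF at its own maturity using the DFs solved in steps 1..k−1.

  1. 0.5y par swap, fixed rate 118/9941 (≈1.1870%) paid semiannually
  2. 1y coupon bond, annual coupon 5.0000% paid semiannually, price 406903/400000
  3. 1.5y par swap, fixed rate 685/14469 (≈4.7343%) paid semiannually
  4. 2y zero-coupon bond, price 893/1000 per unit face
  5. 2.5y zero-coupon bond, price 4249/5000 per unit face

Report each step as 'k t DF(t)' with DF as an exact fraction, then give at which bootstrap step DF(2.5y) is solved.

step 1 [0.5y] swap r/2=59/9941: DF=(1 − 59/9941·(0))/(1+59/9941) = 9941/10000 ≈ 0.994100
step 2 [1y] bond c/2=1/40: DF=(406903/400000 − 1/40·(0.994100))/(1+1/40) = 4841/5000 ≈ 0.968200
step 3 [1.5y] swap r/2=685/28938: DF=(1 − 685/28938·(0.994100+0.968200))/(1+685/28938) = 1863/2000 ≈ 0.931500
step 4 [2y] zero: DF = P = 893/1000 ≈ 0.893000
step 5 [2.5y] zero: DF = P = 4249/5000 ≈ 0.849800

1 1/2 9941/10000
2 1 4841/5000
3 3/2 1863/2000
4 2 893/1000
5 5/2 4249/5000
DF(2.5y) is solved at step 5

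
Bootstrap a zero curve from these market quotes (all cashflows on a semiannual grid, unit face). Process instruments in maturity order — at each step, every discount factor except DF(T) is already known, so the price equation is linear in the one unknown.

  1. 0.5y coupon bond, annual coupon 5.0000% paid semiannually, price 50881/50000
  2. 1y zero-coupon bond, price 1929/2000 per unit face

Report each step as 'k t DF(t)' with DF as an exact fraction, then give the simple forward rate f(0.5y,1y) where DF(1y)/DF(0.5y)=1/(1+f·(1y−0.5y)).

step 1 [0.5y] bond c/2=1/40: DF=(50881/50000 − 1/40·(0))/(1+1/40) = 1241/1250 ≈ 0.992800
step 2 [1y] zero: DF = P = 1929/2000 ≈ 0.964500

1 1/2 1241/1250
2 1 1929/2000
f(0.5y,1y) = ((1241/1250)/(1929/2000) − 1)/(1/2) = 566/9645 ≈ 5.8683%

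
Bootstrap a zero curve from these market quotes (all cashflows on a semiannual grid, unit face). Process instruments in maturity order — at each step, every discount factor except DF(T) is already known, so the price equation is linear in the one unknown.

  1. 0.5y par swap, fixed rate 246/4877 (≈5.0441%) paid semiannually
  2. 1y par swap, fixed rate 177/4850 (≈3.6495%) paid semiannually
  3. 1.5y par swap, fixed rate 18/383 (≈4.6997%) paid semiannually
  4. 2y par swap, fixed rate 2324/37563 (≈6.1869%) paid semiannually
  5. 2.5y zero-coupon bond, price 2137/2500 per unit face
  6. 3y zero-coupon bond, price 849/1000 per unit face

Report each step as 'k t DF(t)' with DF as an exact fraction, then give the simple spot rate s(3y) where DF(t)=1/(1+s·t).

step 1 [0.5y] swap r/2=123/4877: DF=(1 − 123/4877·(0))/(1+123/4877) = 4877/5000 ≈ 0.975400
step 2 [1y] swap r/2=177/9700: DF=(1 − 177/9700·(0.975400))/(1+177/9700) = 4823/5000 ≈ 0.964600
step 3 [1.5y] swap r/2=9/383: DF=(1 − 9/383·(0.975400+0.964600))/(1+9/383) = 373/400 ≈ 0.932500
step 4 [2y] swap r/2=1162/37563: DF=(1 − 1162/37563·(0.975400+0.964600+0.932500))/(1+1162/37563) = 4419/5000 ≈ 0.883800
step 5 [2.5y] zero: DF = P = 2137/2500 ≈ 0.854800
step 6 [3y] zero: DF = P = 849/1000 ≈ 0.849000

1 1/2 4877/5000
2 1 4823/5000
3 3/2 373/400
4 2 4419/5000
5 5/2 2137/2500
6 3 849/1000
s(3y) = (1/(849/1000) − 1)/(3) = 151/2547 ≈ 5.9285%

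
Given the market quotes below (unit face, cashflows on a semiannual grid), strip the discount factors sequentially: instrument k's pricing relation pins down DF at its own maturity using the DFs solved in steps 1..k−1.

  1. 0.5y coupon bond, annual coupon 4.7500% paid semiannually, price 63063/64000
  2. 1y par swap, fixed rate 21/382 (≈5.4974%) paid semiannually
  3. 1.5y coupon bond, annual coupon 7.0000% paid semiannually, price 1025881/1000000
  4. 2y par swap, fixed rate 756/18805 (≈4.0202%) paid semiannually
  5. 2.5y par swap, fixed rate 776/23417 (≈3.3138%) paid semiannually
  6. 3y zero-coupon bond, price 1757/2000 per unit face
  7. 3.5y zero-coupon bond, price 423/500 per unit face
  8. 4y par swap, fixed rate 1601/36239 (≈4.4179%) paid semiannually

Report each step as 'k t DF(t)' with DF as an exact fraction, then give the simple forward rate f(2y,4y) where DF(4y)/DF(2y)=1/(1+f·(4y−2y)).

step 1 [0.5y] bond c/2=19/800: DF=(63063/64000 − 19/800·(0))/(1+19/800) = 77/80 ≈ 0.962500
step 2 [1y] swap r/2=21/764: DF=(1 − 21/764·(0.962500))/(1+21/764) = 379/400 ≈ 0.947500
step 3 [1.5y] bond c/2=7/200: DF=(1025881/1000000 − 7/200·(0.962500+0.947500))/(1+7/200) = 4633/5000 ≈ 0.926600
step 4 [2y] swap r/2=378/18805: DF=(1 − 378/18805·(0.962500+0.947500+0.926600))/(1+378/18805) = 2311/2500 ≈ 0.924400
step 5 [2.5y] swap r/2=388/23417: DF=(1 − 388/23417·(0.962500+0.947500+0.926600+0.924400))/(1+388/23417) = 1153/1250 ≈ 0.922400
step 6 [3y] zero: DF = P = 1757/2000 ≈ 0.878500
step 7 [3.5y] zero: DF = P = 423/500 ≈ 0.846000
step 8 [4y] swap r/2=1601/72478: DF=(1 − 1601/72478·(0.962500+0.947500+0.926600+0.924400+0.922400+0.878500+0.846000))/(1+1601/72478) = 8399/10000 ≈ 0.839900

1 1/2 77/80
2 1 379/400
3 3/2 4633/5000
4 2 2311/2500
5 5/2 1153/1250
6 3 1757/2000
7 7/2 423/500
8 4 8399/10000
f(2y,4y) = ((2311/2500)/(8399/10000) − 1)/(2) = 845/16798 ≈ 5.0304%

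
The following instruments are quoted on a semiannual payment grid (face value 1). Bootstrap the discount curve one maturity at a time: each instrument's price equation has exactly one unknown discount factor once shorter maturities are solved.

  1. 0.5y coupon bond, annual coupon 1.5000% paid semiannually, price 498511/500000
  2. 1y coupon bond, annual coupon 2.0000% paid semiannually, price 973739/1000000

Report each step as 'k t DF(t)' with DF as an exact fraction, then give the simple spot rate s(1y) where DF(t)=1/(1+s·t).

step 1 [0.5y] bond c/2=3/400: DF=(498511/500000 − 3/400·(0))/(1+3/400) = 1237/1250 ≈ 0.989600
step 2 [1y] bond c/2=1/100: DF=(973739/1000000 − 1/100·(0.989600))/(1+1/100) = 9543/10000 ≈ 0.954300

1 1/2 1237/1250
2 1 9543/10000
s(1y) = (1/(9543/10000) − 1)/(1) = 457/9543 ≈ 4.7889%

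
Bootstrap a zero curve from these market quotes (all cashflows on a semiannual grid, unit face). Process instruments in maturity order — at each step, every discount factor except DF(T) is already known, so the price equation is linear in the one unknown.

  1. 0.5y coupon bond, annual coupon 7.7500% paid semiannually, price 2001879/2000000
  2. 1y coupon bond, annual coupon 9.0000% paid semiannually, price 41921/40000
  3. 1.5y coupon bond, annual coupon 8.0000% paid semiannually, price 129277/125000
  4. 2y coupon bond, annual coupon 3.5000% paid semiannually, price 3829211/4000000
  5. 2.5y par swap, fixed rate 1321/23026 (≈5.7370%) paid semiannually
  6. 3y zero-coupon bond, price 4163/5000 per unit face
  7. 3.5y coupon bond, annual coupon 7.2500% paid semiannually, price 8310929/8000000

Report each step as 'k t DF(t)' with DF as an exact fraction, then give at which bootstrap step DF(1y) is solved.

step 1 [0.5y] bond c/2=31/800: DF=(2001879/2000000 − 31/800·(0))/(1+31/800) = 2409/2500 ≈ 0.963600
step 2 [1y] bond c/2=9/200: DF=(41921/40000 − 9/200·(0.963600))/(1+9/200) = 4807/5000 ≈ 0.961400
step 3 [1.5y] bond c/2=1/25: DF=(129277/125000 − 1/25·(0.963600+0.961400))/(1+1/25) = 2301/2500 ≈ 0.920400
step 4 [2y] bond c/2=7/400: DF=(3829211/4000000 − 7/400·(0.963600+0.961400+0.920400))/(1+7/400) = 8919/10000 ≈ 0.891900
step 5 [2.5y] swap r/2=1321/46052: DF=(1 − 1321/46052·(0.963600+0.961400+0.920400+0.891900))/(1+1321/46052) = 8679/10000 ≈ 0.867900
step 6 [3y] zero: DF = P = 4163/5000 ≈ 0.832600
step 7 [3.5y] bond c/2=29/800: DF=(8310929/8000000 − 29/800·(0.963600+0.961400+0.920400+0.891900+0.867900+0.832600))/(1+29/800) = 8123/10000 ≈ 0.812300

1 1/2 2409/2500
2 1 4807/5000
3 3/2 2301/2500
4 2 8919/10000
5 5/2 8679/10000
6 3 4163/5000
7 7/2 8123/10000
DF(1y) is solved at step 2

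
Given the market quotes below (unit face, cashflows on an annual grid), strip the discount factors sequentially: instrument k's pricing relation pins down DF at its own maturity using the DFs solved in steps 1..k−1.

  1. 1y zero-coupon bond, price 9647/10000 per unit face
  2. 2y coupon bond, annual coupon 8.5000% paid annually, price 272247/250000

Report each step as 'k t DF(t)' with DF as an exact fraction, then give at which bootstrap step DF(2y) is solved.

step 1 [1y] zero: DF = P = 9647/10000 ≈ 0.964700
step 2 [2y] bond c/1=17/200: DF=(272247/250000 − 17/200·(0.964700))/(1+17/200) = 9281/10000 ≈ 0.928100

1 1 9647/10000
2 2 9281/10000
DF(2y) is solved at step 2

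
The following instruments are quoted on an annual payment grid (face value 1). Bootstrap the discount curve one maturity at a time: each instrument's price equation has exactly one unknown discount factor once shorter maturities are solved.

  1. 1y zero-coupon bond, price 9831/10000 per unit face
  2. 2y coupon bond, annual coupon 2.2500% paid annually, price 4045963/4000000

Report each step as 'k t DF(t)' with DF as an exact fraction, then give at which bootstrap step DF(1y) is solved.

1 1 9831/10000
2 2 2419/2500
DF(1y) is solved at step 1

step 1 [1y] zero: DF = P = 9831/10000 ≈ 0.983100
step 2 [2y] bond c/1=9/400: DF=(4045963/4000000 − 9/400·(0.983100))/(1+9/400) = 2419/2500 ≈ 0.967600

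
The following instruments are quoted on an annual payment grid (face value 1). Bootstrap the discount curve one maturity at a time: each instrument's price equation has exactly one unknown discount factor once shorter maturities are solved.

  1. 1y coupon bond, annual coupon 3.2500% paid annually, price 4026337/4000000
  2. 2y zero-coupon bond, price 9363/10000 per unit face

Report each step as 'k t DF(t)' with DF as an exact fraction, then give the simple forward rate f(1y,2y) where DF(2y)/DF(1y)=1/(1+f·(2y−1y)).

step 1 [1y] bond c/1=13/400: DF=(4026337/4000000 − 13/400·(0))/(1+13/400) = 9749/10000 ≈ 0.974900
step 2 [2y] zero: DF = P = 9363/10000 ≈ 0.936300

1 1 9749/10000
2 2 9363/10000
f(1y,2y) = ((9749/10000)/(9363/10000) − 1)/(1) = 386/9363 ≈ 4.1226%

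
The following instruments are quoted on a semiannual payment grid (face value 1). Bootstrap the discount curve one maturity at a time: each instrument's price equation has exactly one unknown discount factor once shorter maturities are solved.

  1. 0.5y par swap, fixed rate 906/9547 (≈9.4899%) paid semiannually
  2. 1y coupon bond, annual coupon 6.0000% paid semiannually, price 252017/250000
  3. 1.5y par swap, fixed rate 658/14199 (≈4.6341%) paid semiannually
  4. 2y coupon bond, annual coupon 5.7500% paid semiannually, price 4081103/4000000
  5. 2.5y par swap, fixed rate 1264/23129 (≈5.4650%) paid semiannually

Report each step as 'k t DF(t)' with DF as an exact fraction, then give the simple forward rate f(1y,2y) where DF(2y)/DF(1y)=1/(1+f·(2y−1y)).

step 1 [0.5y] swap r/2=453/9547: DF=(1 − 453/9547·(0))/(1+453/9547) = 9547/10000 ≈ 0.954700
step 2 [1y] bond c/2=3/100: DF=(252017/250000 − 3/100·(0.954700))/(1+3/100) = 9509/10000 ≈ 0.950900
step 3 [1.5y] swap r/2=329/14199: DF=(1 − 329/14199·(0.954700+0.950900))/(1+329/14199) = 4671/5000 ≈ 0.934200
step 4 [2y] bond c/2=23/800: DF=(4081103/4000000 − 23/800·(0.954700+0.950900+0.934200))/(1+23/800) = 2281/2500 ≈ 0.912400
step 5 [2.5y] swap r/2=632/23129: DF=(1 − 632/23129·(0.954700+0.950900+0.934200+0.912400))/(1+632/23129) = 546/625 ≈ 0.873600

1 1/2 9547/10000
2 1 9509/10000
3 3/2 4671/5000
4 2 2281/2500
5 5/2 546/625
f(1y,2y) = ((9509/10000)/(2281/2500) − 1)/(1) = 385/9124 ≈ 4.2196%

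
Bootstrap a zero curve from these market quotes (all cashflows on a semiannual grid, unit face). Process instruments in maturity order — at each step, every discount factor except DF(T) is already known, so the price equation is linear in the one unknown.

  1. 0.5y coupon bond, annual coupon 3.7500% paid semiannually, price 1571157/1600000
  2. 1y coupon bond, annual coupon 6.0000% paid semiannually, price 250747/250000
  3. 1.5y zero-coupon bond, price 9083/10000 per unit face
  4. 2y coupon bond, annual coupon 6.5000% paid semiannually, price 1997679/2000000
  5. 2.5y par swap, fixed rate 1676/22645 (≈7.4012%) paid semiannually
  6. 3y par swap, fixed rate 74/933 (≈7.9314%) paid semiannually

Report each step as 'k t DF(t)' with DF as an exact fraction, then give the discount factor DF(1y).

1 1/2 9639/10000
2 1 9457/10000
3 3/2 9083/10000
4 2 8787/10000
5 5/2 2081/2500
6 3 7891/10000
DF(1y) = 9457/10000 ≈ 0.945700

step 1 [0.5y] bond c/2=3/160: DF=(1571157/1600000 − 3/160·(0))/(1+3/160) = 9639/10000 ≈ 0.963900
step 2 [1y] bond c/2=3/100: DF=(250747/250000 − 3/100·(0.963900))/(1+3/100) = 9457/10000 ≈ 0.945700
step 3 [1.5y] zero: DF = P = 9083/10000 ≈ 0.908300
step 4 [2y] bond c/2=13/400: DF=(1997679/2000000 − 13/400·(0.963900+0.945700+0.908300))/(1+13/400) = 8787/10000 ≈ 0.878700
step 5 [2.5y] swap r/2=838/22645: DF=(1 − 838/22645·(0.963900+0.945700+0.908300+0.878700))/(1+838/22645) = 2081/2500 ≈ 0.832400
step 6 [3y] swap r/2=37/933: DF=(1 − 37/933·(0.963900+0.945700+0.908300+0.878700+0.832400))/(1+37/933) = 7891/10000 ≈ 0.789100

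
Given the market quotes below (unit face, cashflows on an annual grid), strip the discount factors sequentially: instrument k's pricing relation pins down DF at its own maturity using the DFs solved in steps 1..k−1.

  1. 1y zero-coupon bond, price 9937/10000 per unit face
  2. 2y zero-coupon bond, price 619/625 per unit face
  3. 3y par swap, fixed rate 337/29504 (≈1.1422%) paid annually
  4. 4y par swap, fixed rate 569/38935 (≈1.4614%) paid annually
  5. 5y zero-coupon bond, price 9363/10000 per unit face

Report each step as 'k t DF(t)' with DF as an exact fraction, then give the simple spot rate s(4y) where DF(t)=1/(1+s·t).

step 1 [1y] zero: DF = P = 9937/10000 ≈ 0.993700
step 2 [2y] zero: DF = P = 619/625 ≈ 0.990400
step 3 [3y] swap r/1=337/29504: DF=(1 − 337/29504·(0.993700+0.990400))/(1+337/29504) = 9663/10000 ≈ 0.966300
step 4 [4y] swap r/1=569/38935: DF=(1 − 569/38935·(0.993700+0.990400+0.966300))/(1+569/38935) = 9431/10000 ≈ 0.943100
step 5 [5y] zero: DF = P = 9363/10000 ≈ 0.936300

1 1 9937/10000
2 2 619/625
3 3 9663/10000
4 4 9431/10000
5 5 9363/10000
s(4y) = (1/(9431/10000) − 1)/(4) = 569/37724 ≈ 1.5083%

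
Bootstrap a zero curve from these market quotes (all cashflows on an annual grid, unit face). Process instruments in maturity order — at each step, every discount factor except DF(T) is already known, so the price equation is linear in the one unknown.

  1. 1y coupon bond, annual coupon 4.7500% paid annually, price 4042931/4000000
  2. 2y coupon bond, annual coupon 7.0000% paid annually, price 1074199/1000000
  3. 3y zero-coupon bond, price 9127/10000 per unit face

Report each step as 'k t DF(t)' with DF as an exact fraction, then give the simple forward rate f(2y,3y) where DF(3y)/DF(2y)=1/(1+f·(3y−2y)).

1 1 9649/10000
2 2 588/625
3 3 9127/10000
f(2y,3y) = ((588/625)/(9127/10000) − 1)/(1) = 281/9127 ≈ 3.0788%

step 1 [1y] bond c/1=19/400: DF=(4042931/4000000 − 19/400·(0))/(1+19/400) = 9649/10000 ≈ 0.964900
step 2 [2y] bond c/1=7/100: DF=(1074199/1000000 − 7/100·(0.964900))/(1+7/100) = 588/625 ≈ 0.940800
step 3 [3y] zero: DF = P = 9127/10000 ≈ 0.912700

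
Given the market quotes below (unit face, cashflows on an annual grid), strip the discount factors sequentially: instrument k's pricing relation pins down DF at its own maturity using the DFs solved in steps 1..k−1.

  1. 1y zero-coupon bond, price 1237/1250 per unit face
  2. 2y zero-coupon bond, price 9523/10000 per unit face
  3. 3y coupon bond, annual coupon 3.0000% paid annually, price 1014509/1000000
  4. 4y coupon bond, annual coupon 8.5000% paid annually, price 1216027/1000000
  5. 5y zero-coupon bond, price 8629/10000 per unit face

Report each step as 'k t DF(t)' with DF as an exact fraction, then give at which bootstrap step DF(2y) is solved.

step 1 [1y] zero: DF = P = 1237/1250 ≈ 0.989600
step 2 [2y] zero: DF = P = 9523/10000 ≈ 0.952300
step 3 [3y] bond c/1=3/100: DF=(1014509/1000000 − 3/100·(0.989600+0.952300))/(1+3/100) = 2321/2500 ≈ 0.928400
step 4 [4y] bond c/1=17/200: DF=(1216027/1000000 − 17/200·(0.989600+0.952300+0.928400))/(1+17/200) = 8959/10000 ≈ 0.895900
step 5 [5y] zero: DF = P = 8629/10000 ≈ 0.862900

1 1 1237/1250
2 2 9523/10000
3 3 2321/2500
4 4 8959/10000
5 5 8629/10000
DF(2y) is solved at step 2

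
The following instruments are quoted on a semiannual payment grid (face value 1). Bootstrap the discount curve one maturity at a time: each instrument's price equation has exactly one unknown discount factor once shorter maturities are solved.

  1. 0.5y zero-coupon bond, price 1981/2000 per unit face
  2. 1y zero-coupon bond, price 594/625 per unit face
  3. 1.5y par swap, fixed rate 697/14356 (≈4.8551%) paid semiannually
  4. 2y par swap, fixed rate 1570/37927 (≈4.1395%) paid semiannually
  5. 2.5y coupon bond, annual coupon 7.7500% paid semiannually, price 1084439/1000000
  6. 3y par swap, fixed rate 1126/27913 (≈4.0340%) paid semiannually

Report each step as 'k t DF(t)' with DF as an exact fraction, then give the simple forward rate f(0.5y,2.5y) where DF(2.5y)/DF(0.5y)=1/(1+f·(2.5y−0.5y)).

1 1/2 1981/2000
2 1 594/625
3 3/2 9303/10000
4 2 1843/2000
5 5/2 361/400
6 3 4437/5000
f(0.5y,2.5y) = ((1981/2000)/(361/400) − 1)/(2) = 88/1805 ≈ 4.8753%

step 1 [0.5y] zero: DF = P = 1981/2000 ≈ 0.990500
step 2 [1y] zero: DF = P = 594/625 ≈ 0.950400
step 3 [1.5y] swap r/2=697/28712: DF=(1 − 697/28712·(0.990500+0.950400))/(1+697/28712) = 9303/10000 ≈ 0.930300
step 4 [2y] swap r/2=785/37927: DF=(1 − 785/37927·(0.990500+0.950400+0.930300))/(1+785/37927) = 1843/2000 ≈ 0.921500
step 5 [2.5y] bond c/2=31/800: DF=(1084439/1000000 − 31/800·(0.990500+0.950400+0.930300+0.921500))/(1+31/800) = 361/400 ≈ 0.902500
step 6 [3y] swap r/2=563/27913: DF=(1 − 563/27913·(0.990500+0.950400+0.930300+0.921500+0.902500))/(1+563/27913) = 4437/5000 ≈ 0.887400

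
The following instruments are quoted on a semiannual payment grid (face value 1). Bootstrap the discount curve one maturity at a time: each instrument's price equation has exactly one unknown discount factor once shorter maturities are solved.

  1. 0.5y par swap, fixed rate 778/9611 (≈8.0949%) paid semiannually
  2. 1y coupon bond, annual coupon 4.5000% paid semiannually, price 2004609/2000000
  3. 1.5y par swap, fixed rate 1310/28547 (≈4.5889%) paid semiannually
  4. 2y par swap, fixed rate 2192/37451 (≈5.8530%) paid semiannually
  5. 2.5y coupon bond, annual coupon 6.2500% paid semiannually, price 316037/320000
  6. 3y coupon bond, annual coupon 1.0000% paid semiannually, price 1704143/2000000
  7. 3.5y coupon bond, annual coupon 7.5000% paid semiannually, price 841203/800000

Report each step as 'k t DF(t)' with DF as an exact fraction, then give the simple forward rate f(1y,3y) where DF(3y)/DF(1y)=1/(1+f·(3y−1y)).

1 1/2 9611/10000
2 1 9591/10000
3 3/2 1869/2000
4 2 1113/1250
5 5/2 4221/5000
6 3 33/40
7 7/2 4089/5000
f(1y,3y) = ((9591/10000)/(33/40) − 1)/(2) = 447/5500 ≈ 8.1273%

step 1 [0.5y] swap r/2=389/9611: DF=(1 − 389/9611·(0))/(1+389/9611) = 9611/10000 ≈ 0.961100
step 2 [1y] bond c/2=9/400: DF=(2004609/2000000 − 9/400·(0.961100))/(1+9/400) = 9591/10000 ≈ 0.959100
step 3 [1.5y] swap r/2=655/28547: DF=(1 − 655/28547·(0.961100+0.959100))/(1+655/28547) = 1869/2000 ≈ 0.934500
step 4 [2y] swap r/2=1096/37451: DF=(1 − 1096/37451·(0.961100+0.959100+0.934500))/(1+1096/37451) = 1113/1250 ≈ 0.890400
step 5 [2.5y] bond c/2=1/32: DF=(316037/320000 − 1/32·(0.961100+0.959100+0.934500+0.890400))/(1+1/32) = 4221/5000 ≈ 0.844200
step 6 [3y] bond c/2=1/200: DF=(1704143/2000000 − 1/200·(0.961100+0.959100+0.934500+0.890400+0.844200))/(1+1/200) = 33/40 ≈ 0.825000
step 7 [3.5y] bond c/2=3/80: DF=(841203/800000 − 3/80·(0.961100+0.959100+0.934500+0.890400+0.844200+0.825000))/(1+3/80) = 4089/5000 ≈ 0.817800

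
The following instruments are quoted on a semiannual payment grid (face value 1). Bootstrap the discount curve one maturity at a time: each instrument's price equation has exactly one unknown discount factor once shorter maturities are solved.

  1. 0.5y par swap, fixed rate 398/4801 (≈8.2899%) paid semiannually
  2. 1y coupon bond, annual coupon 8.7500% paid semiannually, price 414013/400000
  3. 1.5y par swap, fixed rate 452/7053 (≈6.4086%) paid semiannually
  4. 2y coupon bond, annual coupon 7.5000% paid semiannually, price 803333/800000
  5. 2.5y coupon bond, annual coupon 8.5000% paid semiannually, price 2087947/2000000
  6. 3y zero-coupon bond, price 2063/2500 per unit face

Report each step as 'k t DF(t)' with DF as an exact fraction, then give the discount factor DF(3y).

1 1/2 4801/5000
2 1 4757/5000
3 3/2 1137/1250
4 2 8659/10000
5 5/2 8511/10000
6 3 2063/2500
DF(3y) = 2063/2500 ≈ 0.825200

step 1 [0.5y] swap r/2=199/4801: DF=(1 − 199/4801·(0))/(1+199/4801) = 4801/5000 ≈ 0.960200
step 2 [1y] bond c/2=7/160: DF=(414013/400000 − 7/160·(0.960200))/(1+7/160) = 4757/5000 ≈ 0.951400
step 3 [1.5y] swap r/2=226/7053: DF=(1 − 226/7053·(0.960200+0.951400))/(1+226/7053) = 1137/1250 ≈ 0.909600
step 4 [2y] bond c/2=3/80: DF=(803333/800000 − 3/80·(0.960200+0.951400+0.909600))/(1+3/80) = 8659/10000 ≈ 0.865900
step 5 [2.5y] bond c/2=17/400: DF=(2087947/2000000 − 17/400·(0.960200+0.951400+0.909600+0.865900))/(1+17/400) = 8511/10000 ≈ 0.851100
step 6 [3y] zero: DF = P = 2063/2500 ≈ 0.825200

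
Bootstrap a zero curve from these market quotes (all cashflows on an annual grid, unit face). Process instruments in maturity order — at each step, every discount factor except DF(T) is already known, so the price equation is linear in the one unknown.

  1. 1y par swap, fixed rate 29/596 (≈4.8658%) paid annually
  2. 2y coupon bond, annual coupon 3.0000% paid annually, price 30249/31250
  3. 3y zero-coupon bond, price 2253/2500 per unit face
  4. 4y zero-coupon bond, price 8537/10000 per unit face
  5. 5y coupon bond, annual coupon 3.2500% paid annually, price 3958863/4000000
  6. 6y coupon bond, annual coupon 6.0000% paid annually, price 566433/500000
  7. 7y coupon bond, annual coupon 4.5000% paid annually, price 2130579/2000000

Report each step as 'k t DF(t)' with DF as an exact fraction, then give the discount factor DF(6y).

1 1 596/625
2 2 114/125
3 3 2253/2500
4 4 8537/10000
5 5 4223/5000
6 6 102/125
7 7 99/125
DF(6y) = 102/125 ≈ 0.816000

step 1 [1y] swap r/1=29/596: DF=(1 − 29/596·(0))/(1+29/596) = 596/625 ≈ 0.953600
step 2 [2y] bond c/1=3/100: DF=(30249/31250 − 3/100·(0.953600))/(1+3/100) = 114/125 ≈ 0.912000
step 3 [3y] zero: DF = P = 2253/2500 ≈ 0.901200
step 4 [4y] zero: DF = P = 8537/10000 ≈ 0.853700
step 5 [5y] bond c/1=13/400: DF=(3958863/4000000 − 13/400·(0.953600+0.912000+0.901200+0.853700))/(1+13/400) = 4223/5000 ≈ 0.844600
step 6 [6y] bond c/1=3/50: DF=(566433/500000 − 3/50·(0.953600+0.912000+0.901200+0.853700+0.844600))/(1+3/50) = 102/125 ≈ 0.816000
step 7 [7y] bond c/1=9/200: DF=(2130579/2000000 − 9/200·(0.953600+0.912000+0.901200+0.853700+0.844600+0.816000))/(1+9/200) = 99/125 ≈ 0.792000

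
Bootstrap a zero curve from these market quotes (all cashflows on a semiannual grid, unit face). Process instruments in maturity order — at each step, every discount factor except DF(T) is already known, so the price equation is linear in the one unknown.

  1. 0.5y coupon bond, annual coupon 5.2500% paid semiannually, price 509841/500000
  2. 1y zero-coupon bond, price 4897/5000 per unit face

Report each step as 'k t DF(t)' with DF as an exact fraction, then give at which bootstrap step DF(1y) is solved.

step 1 [0.5y] bond c/2=21/800: DF=(509841/500000 − 21/800·(0))/(1+21/800) = 621/625 ≈ 0.993600
step 2 [1y] zero: DF = P = 4897/5000 ≈ 0.979400

1 1/2 621/625
2 1 4897/5000
DF(1y) is solved at step 2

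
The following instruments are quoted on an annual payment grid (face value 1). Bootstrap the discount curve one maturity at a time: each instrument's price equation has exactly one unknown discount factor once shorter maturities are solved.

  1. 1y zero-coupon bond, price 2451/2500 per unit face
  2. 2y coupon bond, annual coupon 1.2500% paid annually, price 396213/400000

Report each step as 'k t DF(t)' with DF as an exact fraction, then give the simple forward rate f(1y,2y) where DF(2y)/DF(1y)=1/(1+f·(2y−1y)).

step 1 [1y] zero: DF = P = 2451/2500 ≈ 0.980400
step 2 [2y] bond c/1=1/80: DF=(396213/400000 − 1/80·(0.980400))/(1+1/80) = 4831/5000 ≈ 0.966200

1 1 2451/2500
2 2 4831/5000
f(1y,2y) = ((2451/2500)/(4831/5000) − 1)/(1) = 71/4831 ≈ 1.4697%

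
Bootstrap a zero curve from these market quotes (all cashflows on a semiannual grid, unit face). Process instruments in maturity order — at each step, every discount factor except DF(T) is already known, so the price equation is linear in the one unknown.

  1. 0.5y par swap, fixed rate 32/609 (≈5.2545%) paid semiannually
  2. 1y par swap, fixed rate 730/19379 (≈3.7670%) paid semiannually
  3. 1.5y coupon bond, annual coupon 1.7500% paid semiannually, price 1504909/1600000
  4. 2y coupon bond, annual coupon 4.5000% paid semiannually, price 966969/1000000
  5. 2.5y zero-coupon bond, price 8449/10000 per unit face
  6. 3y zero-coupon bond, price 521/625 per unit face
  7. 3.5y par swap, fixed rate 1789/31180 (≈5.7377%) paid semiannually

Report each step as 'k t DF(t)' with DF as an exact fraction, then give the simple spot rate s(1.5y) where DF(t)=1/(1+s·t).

step 1 [0.5y] swap r/2=16/609: DF=(1 − 16/609·(0))/(1+16/609) = 609/625 ≈ 0.974400
step 2 [1y] swap r/2=365/19379: DF=(1 − 365/19379·(0.974400))/(1+365/19379) = 1927/2000 ≈ 0.963500
step 3 [1.5y] bond c/2=7/800: DF=(1504909/1600000 − 7/800·(0.974400+0.963500))/(1+7/800) = 2289/2500 ≈ 0.915600
step 4 [2y] bond c/2=9/400: DF=(966969/1000000 − 9/400·(0.974400+0.963500+0.915600))/(1+9/400) = 8829/10000 ≈ 0.882900
step 5 [2.5y] zero: DF = P = 8449/10000 ≈ 0.844900
step 6 [3y] zero: DF = P = 521/625 ≈ 0.833600
step 7 [3.5y] swap r/2=1789/62360: DF=(1 − 1789/62360·(0.974400+0.963500+0.915600+0.882900+0.844900+0.833600))/(1+1789/62360) = 8211/10000 ≈ 0.821100

1 1/2 609/625
2 1 1927/2000
3 3/2 2289/2500
4 2 8829/10000
5 5/2 8449/10000
6 3 521/625
7 7/2 8211/10000
s(1.5y) = (1/(2289/2500) − 1)/(3/2) = 422/6867 ≈ 6.1453%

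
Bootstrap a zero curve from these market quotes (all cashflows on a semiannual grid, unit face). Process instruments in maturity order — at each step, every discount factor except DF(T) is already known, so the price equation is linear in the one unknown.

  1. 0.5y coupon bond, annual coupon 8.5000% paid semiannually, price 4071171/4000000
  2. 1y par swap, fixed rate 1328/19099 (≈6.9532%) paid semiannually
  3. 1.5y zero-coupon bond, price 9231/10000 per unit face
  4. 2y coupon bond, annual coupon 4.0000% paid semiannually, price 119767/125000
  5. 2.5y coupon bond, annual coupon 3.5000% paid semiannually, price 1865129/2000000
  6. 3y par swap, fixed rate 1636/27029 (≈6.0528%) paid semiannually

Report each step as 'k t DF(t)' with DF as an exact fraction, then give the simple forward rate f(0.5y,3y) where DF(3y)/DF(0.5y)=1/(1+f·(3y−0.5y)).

1 1/2 9763/10000
2 1 1167/1250
3 3/2 9231/10000
4 2 4419/5000
5 5/2 4263/5000
6 3 2091/2500
f(0.5y,3y) = ((9763/10000)/(2091/2500) − 1)/(5/2) = 1399/20910 ≈ 6.6906%

step 1 [0.5y] bond c/2=17/400: DF=(4071171/4000000 − 17/400·(0))/(1+17/400) = 9763/10000 ≈ 0.976300
step 2 [1y] swap r/2=664/19099: DF=(1 − 664/19099·(0.976300))/(1+664/19099) = 1167/1250 ≈ 0.933600
step 3 [1.5y] zero: DF = P = 9231/10000 ≈ 0.923100
step 4 [2y] bond c/2=1/50: DF=(119767/125000 − 1/50·(0.976300+0.933600+0.923100))/(1+1/50) = 4419/5000 ≈ 0.883800
step 5 [2.5y] bond c/2=7/400: DF=(1865129/2000000 − 7/400·(0.976300+0.933600+0.923100+0.883800))/(1+7/400) = 4263/5000 ≈ 0.852600
step 6 [3y] swap r/2=818/27029: DF=(1 − 818/27029·(0.976300+0.933600+0.923100+0.883800+0.852600))/(1+818/27029) = 2091/2500 ≈ 0.836400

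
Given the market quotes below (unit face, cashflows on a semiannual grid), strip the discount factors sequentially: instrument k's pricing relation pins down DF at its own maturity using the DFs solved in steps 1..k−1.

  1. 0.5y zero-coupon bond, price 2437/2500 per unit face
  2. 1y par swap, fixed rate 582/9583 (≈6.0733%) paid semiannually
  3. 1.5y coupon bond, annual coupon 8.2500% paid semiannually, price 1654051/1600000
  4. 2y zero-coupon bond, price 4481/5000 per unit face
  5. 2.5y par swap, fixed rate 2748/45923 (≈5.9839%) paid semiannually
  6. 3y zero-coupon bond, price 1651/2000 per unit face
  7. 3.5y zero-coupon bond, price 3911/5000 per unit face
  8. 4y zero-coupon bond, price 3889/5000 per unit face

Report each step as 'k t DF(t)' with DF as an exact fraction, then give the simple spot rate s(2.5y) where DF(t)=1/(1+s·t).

1 1/2 2437/2500
2 1 4709/5000
3 3/2 9169/10000
4 2 4481/5000
5 5/2 4313/5000
6 3 1651/2000
7 7/2 3911/5000
8 4 3889/5000
s(2.5y) = (1/(4313/5000) − 1)/(5/2) = 1374/21565 ≈ 6.3714%

step 1 [0.5y] zero: DF = P = 2437/2500 ≈ 0.974800
step 2 [1y] swap r/2=291/9583: DF=(1 − 291/9583·(0.974800))/(1+291/9583) = 4709/5000 ≈ 0.941800
step 3 [1.5y] bond c/2=33/800: DF=(1654051/1600000 − 33/800·(0.974800+0.941800))/(1+33/800) = 9169/10000 ≈ 0.916900
step 4 [2y] zero: DF = P = 4481/5000 ≈ 0.896200
step 5 [2.5y] swap r/2=1374/45923: DF=(1 − 1374/45923·(0.974800+0.941800+0.916900+0.896200))/(1+1374/45923) = 4313/5000 ≈ 0.862600
step 6 [3y] zero: DF = P = 1651/2000 ≈ 0.825500
step 7 [3.5y] zero: DF = P = 3911/5000 ≈ 0.782200
step 8 [4y] zero: DF = P = 3889/5000 ≈ 0.777800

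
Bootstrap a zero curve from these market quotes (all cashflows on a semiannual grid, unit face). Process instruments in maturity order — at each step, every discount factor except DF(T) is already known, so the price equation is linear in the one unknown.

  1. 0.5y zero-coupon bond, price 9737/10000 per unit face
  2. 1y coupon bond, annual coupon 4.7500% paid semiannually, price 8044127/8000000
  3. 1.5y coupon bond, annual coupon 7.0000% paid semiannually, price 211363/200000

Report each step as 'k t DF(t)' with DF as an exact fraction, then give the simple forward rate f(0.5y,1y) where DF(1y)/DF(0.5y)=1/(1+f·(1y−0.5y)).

1 1/2 9737/10000
2 1 2399/2500
3 3/2 9557/10000
f(0.5y,1y) = ((9737/10000)/(2399/2500) − 1)/(1/2) = 141/4798 ≈ 2.9387%

step 1 [0.5y] zero: DF = P = 9737/10000 ≈ 0.973700
step 2 [1y] bond c/2=19/800: DF=(8044127/8000000 − 19/800·(0.973700))/(1+19/800) = 2399/2500 ≈ 0.959600
step 3 [1.5y] bond c/2=7/200: DF=(211363/200000 − 7/200·(0.973700+0.959600))/(1+7/200) = 9557/10000 ≈ 0.955700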